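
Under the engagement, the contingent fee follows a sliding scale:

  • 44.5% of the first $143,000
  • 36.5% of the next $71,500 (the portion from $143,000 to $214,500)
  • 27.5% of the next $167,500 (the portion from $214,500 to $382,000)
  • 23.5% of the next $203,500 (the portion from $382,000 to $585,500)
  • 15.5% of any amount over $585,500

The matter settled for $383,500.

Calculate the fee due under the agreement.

$136,147.50

First $143,000 at 44.5% = $63,635.00
Next $71,500 at 36.5% = $26,097.50
Next $167,500 at 27.5% = $46,062.50
Remaining $1,500 at 23.5% = $352.50
Fee: $63,635.00 + $26,097.50 + $46,062.50 + $352.50 = $136,147.50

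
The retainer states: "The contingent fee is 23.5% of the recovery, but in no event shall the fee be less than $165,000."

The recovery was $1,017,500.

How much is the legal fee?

23.5% of $1,017,500 = $239,112.50
That exceeds the $165,000 minimum.

$239,112.50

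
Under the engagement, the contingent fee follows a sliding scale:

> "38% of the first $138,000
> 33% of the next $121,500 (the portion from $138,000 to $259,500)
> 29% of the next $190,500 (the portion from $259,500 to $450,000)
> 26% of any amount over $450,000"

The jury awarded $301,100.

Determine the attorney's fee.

$104,599.00

First $138,000 at 38% = $52,440.00
Next $121,500 at 33% = $40,095.00
Remaining $41,600 at 29% = $12,064.00
Fee: $52,440.00 + $40,095.00 + $12,064.00 = $104,599.00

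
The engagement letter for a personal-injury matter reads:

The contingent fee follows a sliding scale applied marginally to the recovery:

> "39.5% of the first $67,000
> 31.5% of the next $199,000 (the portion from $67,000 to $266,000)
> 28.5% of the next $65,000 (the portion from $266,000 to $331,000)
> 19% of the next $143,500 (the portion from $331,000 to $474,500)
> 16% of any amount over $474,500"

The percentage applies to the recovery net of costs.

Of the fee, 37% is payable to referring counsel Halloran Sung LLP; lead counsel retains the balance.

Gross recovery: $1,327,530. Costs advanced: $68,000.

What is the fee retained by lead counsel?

$164,143.22

Fee base (net of costs): $1,327,530 − $68,000 = $1,259,530
First $67,000 at 39.5% = $26,465.00
Next $199,000 at 31.5% = $62,685.00
Next $65,000 at 28.5% = $18,525.00
Next $143,500 at 19% = $27,265.00
Remaining $785,030 at 16% = $125,604.80
Fee: $26,465.00 + $62,685.00 + $18,525.00 + $27,265.00 + $125,604.80 = $260,544.80
Referral share: 37% of $260,544.80 = $96,401.58; lead counsel retains $260,544.80 − $96,401.58 = $164,143.22.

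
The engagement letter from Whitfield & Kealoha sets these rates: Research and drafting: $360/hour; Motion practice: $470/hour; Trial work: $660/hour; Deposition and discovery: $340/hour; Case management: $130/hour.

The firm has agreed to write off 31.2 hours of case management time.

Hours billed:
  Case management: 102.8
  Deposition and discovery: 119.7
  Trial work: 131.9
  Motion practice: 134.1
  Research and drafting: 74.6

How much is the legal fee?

$226,943.00

Research and drafting: 74.6 × $360 = $26,856.00
Motion practice: 134.1 × $470 = $63,027.00
Trial work: 131.9 × $660 = $87,054.00
Deposition and discovery: 119.7 × $340 = $40,698.00
Case management: 102.8 × $130 = $13,364.00
Subtotal: $230,999.00
Write-off: 31.2 × $130 = $4,056.00
Total: $230,999.00 − $4,056.00 = $226,943.00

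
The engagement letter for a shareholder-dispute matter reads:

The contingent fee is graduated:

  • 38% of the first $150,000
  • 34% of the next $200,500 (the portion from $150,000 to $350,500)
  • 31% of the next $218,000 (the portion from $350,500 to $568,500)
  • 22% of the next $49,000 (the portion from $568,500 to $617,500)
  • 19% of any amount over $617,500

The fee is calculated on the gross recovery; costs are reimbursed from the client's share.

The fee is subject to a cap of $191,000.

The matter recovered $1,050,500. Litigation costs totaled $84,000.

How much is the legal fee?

Fee base is the gross recovery, $1,050,500; costs are reimbursed separately.
First $150,000 at 38% = $57,000.00
Next $200,500 at 34% = $68,170.00
Next $218,000 at 31% = $67,580.00
Next $49,000 at 22% = $10,780.00
Remaining $433,000 at 19% = $82,270.00
Fee: $57,000.00 + $68,170.00 + $67,580.00 + $10,780.00 + $82,270.00 = $285,800.00
$285,800.00 exceeds the $191,000 cap, so the fee is capped at $191,000.00.

$191,000.00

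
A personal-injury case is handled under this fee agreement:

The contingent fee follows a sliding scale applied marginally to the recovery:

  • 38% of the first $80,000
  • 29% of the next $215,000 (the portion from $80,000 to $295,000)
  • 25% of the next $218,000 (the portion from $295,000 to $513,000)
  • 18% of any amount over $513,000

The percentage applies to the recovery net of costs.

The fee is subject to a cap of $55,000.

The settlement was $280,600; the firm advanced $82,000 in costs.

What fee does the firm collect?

Fee base (net of costs): $280,600 − $82,000 = $198,600
First $80,000 at 38% = $30,400.00
Remaining $118,600 at 29% = $34,394.00
Fee: $30,400.00 + $34,394.00 = $64,794.00
$64,794.00 exceeds the $55,000 cap, so the fee is capped at $55,000.00.

$55,000.00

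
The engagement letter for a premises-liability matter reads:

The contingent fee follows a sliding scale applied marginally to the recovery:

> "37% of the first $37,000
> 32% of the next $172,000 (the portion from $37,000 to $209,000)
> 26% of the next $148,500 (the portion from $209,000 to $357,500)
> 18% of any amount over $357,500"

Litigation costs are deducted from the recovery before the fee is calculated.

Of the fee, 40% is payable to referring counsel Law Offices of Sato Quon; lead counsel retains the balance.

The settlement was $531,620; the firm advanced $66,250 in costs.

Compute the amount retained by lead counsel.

Fee base (net of costs): $531,620 − $66,250 = $465,370
First $37,000 at 37% = $13,690.00
Next $172,000 at 32% = $55,040.00
Next $148,500 at 26% = $38,610.00
Remaining $107,870 at 18% = $19,416.60
Fee: $13,690.00 + $55,040.00 + $38,610.00 + $19,416.60 = $126,756.60
Referral share: 40% of $126,756.60 = $50,702.64; lead counsel retains $126,756.60 − $50,702.64 = $76,053.96.

$76,053.96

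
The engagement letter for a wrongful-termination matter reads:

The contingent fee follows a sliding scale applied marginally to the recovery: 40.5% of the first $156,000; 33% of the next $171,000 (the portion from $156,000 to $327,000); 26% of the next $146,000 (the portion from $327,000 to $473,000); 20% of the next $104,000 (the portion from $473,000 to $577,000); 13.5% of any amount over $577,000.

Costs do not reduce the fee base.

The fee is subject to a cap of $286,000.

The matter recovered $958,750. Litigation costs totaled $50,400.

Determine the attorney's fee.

Fee base is the gross recovery, $958,750; costs are reimbursed separately.
First $156,000 at 40.5% = $63,180.00
Next $171,000 at 33% = $56,430.00
Next $146,000 at 26% = $37,960.00
Next $104,000 at 20% = $20,800.00
Remaining $381,750 at 13.5% = $51,536.25
Fee: $63,180.00 + $56,430.00 + $37,960.00 + $20,800.00 + $51,536.25 = $229,906.25
$229,906.25 is under the $286,000 cap.

$229,906.25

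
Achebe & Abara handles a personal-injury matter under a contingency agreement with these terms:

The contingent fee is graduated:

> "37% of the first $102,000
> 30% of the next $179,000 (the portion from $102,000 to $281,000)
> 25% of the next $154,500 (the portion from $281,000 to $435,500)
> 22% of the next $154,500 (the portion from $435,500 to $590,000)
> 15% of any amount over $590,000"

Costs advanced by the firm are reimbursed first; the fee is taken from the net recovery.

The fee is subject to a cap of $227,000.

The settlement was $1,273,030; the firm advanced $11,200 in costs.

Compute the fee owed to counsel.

$227,000.00

Fee base (net of costs): $1,273,030 − $11,200 = $1,261,830
First $102,000 at 37% = $37,740.00
Next $179,000 at 30% = $53,700.00
Next $154,500 at 25% = $38,625.00
Next $154,500 at 22% = $33,990.00
Remaining $671,830 at 15% = $100,774.50
Fee: $37,740.00 + $53,700.00 + $38,625.00 + $33,990.00 + $100,774.50 = $264,829.50
$264,829.50 exceeds the $227,000 cap, so the fee is capped at $227,000.00.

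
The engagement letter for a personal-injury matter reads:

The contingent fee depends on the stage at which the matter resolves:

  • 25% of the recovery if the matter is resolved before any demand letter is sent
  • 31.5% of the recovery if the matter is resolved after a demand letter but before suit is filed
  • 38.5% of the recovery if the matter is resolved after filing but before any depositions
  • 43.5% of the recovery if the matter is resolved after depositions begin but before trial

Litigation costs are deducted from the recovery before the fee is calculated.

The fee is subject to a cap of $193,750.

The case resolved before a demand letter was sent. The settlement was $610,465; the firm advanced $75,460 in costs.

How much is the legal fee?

Fee base (net of costs): $610,465 − $75,460 = $535,005
The matter resolved before a demand letter was sent, so the 25% rate applies.
$535,005 × 25% = $133,751.25
$133,751.25 is under the $193,750 cap.

$133,751.25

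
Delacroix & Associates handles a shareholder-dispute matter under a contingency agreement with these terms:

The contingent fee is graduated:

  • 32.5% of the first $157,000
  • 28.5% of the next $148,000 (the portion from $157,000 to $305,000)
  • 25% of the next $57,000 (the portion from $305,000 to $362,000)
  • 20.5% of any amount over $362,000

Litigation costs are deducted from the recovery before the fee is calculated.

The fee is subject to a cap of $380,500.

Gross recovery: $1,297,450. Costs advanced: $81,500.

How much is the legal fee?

$282,514.75

Fee base (net of costs): $1,297,450 − $81,500 = $1,215,950
First $157,000 at 32.5% = $51,025.00
Next $148,000 at 28.5% = $42,180.00
Next $57,000 at 25% = $14,250.00
Remaining $853,950 at 20.5% = $175,059.75
Fee: $51,025.00 + $42,180.00 + $14,250.00 + $175,059.75 = $282,514.75
$282,514.75 is under the $380,500 cap.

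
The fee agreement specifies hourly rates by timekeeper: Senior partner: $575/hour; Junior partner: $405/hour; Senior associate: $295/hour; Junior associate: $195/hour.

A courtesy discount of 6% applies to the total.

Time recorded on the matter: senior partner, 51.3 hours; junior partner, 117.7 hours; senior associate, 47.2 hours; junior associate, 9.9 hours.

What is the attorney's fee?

$87,439.27

Senior partner: 51.3 × $575 = $29,497.50
Junior partner: 117.7 × $405 = $47,668.50
Senior associate: 47.2 × $295 = $13,924.00
Junior associate: 9.9 × $195 = $1,930.50
Subtotal: $93,020.50
Less 6% discount: −$5,581.23
Total: $93,020.50 − $5,581.23 = $87,439.27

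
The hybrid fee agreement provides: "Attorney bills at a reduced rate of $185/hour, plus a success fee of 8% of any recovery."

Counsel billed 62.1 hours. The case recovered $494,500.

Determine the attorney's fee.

Hourly: 62.1 × $185 = $11,488.50
Success fee: 8% of $494,500 = $39,560.00
Total: $11,488.50 + $39,560.00 = $51,048.50

$51,048.50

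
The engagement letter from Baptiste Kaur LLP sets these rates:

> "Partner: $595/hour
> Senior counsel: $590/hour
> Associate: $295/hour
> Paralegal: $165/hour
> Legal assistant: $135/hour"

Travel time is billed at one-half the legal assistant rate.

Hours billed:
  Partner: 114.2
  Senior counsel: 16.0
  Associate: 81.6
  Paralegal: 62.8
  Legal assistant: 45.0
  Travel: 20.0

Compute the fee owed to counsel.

Partner: 114.2 × $595 = $67,949.00
Senior counsel: 16.0 × $590 = $9,440.00
Associate: 81.6 × $295 = $24,072.00
Paralegal: 62.8 × $165 = $10,362.00
Legal assistant: 45.0 × $135 = $6,075.00
Subtotal: $67,949.00 + $9,440.00 + $24,072.00 + $10,362.00 + $6,075.00 = $117,898.00
Travel: 20.0 × ($135 ÷ 2) = 20.0 × $67.50 = $1,350.00
Total: $117,898.00 + $1,350.00 = $119,248.00

$119,248.00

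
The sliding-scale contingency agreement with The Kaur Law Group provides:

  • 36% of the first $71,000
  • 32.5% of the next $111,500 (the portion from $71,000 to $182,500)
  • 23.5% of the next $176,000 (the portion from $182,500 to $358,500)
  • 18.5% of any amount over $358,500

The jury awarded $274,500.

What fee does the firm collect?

$83,417.50

First $71,000 at 36% = $25,560.00
Next $111,500 at 32.5% = $36,237.50
Remaining $92,000 at 23.5% = $21,620.00
Fee: $25,560.00 + $36,237.50 + $21,620.00 = $83,417.50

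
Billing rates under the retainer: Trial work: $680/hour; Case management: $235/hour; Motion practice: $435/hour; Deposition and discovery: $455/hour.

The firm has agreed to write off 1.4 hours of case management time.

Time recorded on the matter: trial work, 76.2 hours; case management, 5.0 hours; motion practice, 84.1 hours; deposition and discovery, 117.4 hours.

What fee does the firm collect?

$142,662.50

Trial work: 76.2 × $680 = $51,816.00
Case management: 5.0 × $235 = $1,175.00
Motion practice: 84.1 × $435 = $36,583.50
Deposition and discovery: 117.4 × $455 = $53,417.00
Subtotal: $142,991.50
Write-off: 1.4 × $235 = $329.00
Total: $142,991.50 − $329.00 = $142,662.50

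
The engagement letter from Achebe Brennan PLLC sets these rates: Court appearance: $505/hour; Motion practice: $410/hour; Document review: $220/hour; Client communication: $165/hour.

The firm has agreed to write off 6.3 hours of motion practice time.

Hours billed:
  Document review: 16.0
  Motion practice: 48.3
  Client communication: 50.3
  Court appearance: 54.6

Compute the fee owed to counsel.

$56,612.50

Court appearance: 54.6 × $505 = $27,573.00
Motion practice: 48.3 × $410 = $19,803.00
Document review: 16.0 × $220 = $3,520.00
Client communication: 50.3 × $165 = $8,299.50
Subtotal: $59,195.50
Write-off: 6.3 × $410 = $2,583.00
Total: $59,195.50 − $2,583.00 = $56,612.50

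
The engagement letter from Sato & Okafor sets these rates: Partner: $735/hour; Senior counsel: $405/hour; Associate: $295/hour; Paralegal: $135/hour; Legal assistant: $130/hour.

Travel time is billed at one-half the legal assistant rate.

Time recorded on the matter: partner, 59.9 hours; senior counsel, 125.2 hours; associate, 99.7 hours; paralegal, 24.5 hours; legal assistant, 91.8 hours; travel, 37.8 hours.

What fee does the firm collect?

$141,842.50

Partner: 59.9 × $735 = $44,026.50
Senior counsel: 125.2 × $405 = $50,706.00
Associate: 99.7 × $295 = $29,411.50
Paralegal: 24.5 × $135 = $3,307.50
Legal assistant: 91.8 × $130 = $11,934.00
Subtotal: $44,026.50 + $50,706.00 + $29,411.50 + $3,307.50 + $11,934.00 = $139,385.50
Travel: 37.8 × ($130 ÷ 2) = 37.8 × $65.00 = $2,457.00
Total: $139,385.50 + $2,457.00 = $141,842.50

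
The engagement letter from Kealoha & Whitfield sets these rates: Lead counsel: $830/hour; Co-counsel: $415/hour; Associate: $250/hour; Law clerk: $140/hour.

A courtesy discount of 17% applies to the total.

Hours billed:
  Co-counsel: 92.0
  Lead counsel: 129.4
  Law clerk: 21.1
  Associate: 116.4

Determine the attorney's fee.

$147,437.88

Lead counsel: 129.4 × $830 = $107,402.00
Co-counsel: 92.0 × $415 = $38,180.00
Associate: 116.4 × $250 = $29,100.00
Law clerk: 21.1 × $140 = $2,954.00
Subtotal: $177,636.00
Less 17% discount: −$30,198.12
Total: $177,636.00 − $30,198.12 = $147,437.88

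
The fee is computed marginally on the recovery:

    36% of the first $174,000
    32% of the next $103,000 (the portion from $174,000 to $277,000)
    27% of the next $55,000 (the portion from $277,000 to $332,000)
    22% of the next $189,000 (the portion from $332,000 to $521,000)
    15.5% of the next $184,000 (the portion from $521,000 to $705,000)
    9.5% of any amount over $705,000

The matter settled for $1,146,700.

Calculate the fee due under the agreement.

$222,511.50

First $174,000 at 36% = $62,640.00
Next $103,000 at 32% = $32,960.00
Next $55,000 at 27% = $14,850.00
Next $189,000 at 22% = $41,580.00
Next $184,000 at 15.5% = $28,520.00
Remaining $441,700 at 9.5% = $41,961.50
Fee: $62,640.00 + $32,960.00 + $14,850.00 + $41,580.00 + $28,520.00 + $41,961.50 = $222,511.50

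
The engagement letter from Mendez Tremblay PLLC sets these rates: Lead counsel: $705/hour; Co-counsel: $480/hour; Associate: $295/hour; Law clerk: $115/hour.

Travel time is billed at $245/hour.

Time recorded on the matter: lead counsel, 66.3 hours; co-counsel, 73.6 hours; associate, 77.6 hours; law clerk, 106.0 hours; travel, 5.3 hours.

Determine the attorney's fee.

Lead counsel: 66.3 × $705 = $46,741.50
Co-counsel: 73.6 × $480 = $35,328.00
Associate: 77.6 × $295 = $22,892.00
Law clerk: 106.0 × $115 = $12,190.00
Subtotal: $46,741.50 + $35,328.00 + $22,892.00 + $12,190.00 = $117,151.50
Travel: 5.3 × $245 = $1,298.50
Total: $117,151.50 + $1,298.50 = $118,450.00

$118,450.00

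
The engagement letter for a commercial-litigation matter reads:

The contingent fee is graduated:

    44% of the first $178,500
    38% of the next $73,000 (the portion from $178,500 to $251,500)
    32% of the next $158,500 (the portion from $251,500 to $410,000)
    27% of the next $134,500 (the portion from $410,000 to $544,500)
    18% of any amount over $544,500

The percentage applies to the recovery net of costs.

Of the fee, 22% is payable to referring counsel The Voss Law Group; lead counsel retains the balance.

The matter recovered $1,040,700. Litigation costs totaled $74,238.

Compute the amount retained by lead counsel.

Fee base (net of costs): $1,040,700 − $74,238 = $966,462
First $178,500 at 44% = $78,540.00
Next $73,000 at 38% = $27,740.00
Next $158,500 at 32% = $50,720.00
Next $134,500 at 27% = $36,315.00
Remaining $421,962 at 18% = $75,953.16
Fee: $78,540.00 + $27,740.00 + $50,720.00 + $36,315.00 + $75,953.16 = $269,268.16
Referral share: 22% of $269,268.16 = $59,239.00; lead counsel retains $269,268.16 − $59,239.00 = $210,029.16.

$210,029.16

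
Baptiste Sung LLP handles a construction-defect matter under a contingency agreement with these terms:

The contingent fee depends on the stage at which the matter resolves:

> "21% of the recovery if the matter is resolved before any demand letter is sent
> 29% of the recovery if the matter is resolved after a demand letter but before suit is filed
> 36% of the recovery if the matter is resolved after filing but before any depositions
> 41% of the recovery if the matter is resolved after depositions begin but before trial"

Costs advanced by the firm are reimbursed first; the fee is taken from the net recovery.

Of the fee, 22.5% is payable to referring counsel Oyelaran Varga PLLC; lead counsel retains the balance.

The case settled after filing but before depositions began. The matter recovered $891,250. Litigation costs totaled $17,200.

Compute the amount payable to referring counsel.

$70,798.05

Fee base (net of costs): $891,250 − $17,200 = $874,050
The matter settled after filing but before depositions began, so the 36% rate applies.
$874,050 × 36% = $314,658.00
Referral share: 22.5% of $314,658.00 = $70,798.05; lead counsel retains $314,658.00 − $70,798.05 = $243,859.95.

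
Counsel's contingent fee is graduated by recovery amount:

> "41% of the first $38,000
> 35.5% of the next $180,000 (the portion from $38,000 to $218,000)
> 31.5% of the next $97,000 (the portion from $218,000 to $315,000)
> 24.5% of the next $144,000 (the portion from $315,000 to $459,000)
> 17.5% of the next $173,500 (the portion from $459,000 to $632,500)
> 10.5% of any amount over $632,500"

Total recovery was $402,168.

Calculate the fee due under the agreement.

$131,391.16

First $38,000 at 41% = $15,580.00
Next $180,000 at 35.5% = $63,900.00
Next $97,000 at 31.5% = $30,555.00
Remaining $87,168 at 24.5% = $21,356.16
Fee: $15,580.00 + $63,900.00 + $30,555.00 + $21,356.16 = $131,391.16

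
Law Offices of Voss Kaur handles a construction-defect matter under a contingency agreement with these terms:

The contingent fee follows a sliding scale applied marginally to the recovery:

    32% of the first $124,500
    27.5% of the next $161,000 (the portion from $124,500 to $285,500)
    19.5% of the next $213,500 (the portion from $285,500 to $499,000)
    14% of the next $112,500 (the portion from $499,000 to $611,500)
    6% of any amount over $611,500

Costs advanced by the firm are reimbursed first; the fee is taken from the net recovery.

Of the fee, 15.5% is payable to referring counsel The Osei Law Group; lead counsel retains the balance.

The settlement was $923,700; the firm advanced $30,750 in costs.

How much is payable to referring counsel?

$24,549.60

Fee base (net of costs): $923,700 − $30,750 = $892,950
First $124,500 at 32% = $39,840.00
Next $161,000 at 27.5% = $44,275.00
Next $213,500 at 19.5% = $41,632.50
Next $112,500 at 14% = $15,750.00
Remaining $281,450 at 6% = $16,887.00
Fee: $39,840.00 + $44,275.00 + $41,632.50 + $15,750.00 + $16,887.00 = $158,384.50
Referral share: 15.5% of $158,384.50 = $24,549.60; lead counsel retains $158,384.50 − $24,549.60 = $133,834.90.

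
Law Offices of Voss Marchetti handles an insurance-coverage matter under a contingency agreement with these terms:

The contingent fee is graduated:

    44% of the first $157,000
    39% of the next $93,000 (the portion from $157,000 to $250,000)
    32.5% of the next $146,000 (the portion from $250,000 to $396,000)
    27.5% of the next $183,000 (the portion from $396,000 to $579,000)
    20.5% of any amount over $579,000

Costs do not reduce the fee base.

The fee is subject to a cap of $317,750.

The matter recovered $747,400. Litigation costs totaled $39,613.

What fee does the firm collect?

Fee base is the gross recovery, $747,400; costs are reimbursed separately.
First $157,000 at 44% = $69,080.00
Next $93,000 at 39% = $36,270.00
Next $146,000 at 32.5% = $47,450.00
Next $183,000 at 27.5% = $50,325.00
Remaining $168,400 at 20.5% = $34,522.00
Fee: $69,080.00 + $36,270.00 + $47,450.00 + $50,325.00 + $34,522.00 = $237,647.00
$237,647.00 is under the $317,750 cap.

$237,647.00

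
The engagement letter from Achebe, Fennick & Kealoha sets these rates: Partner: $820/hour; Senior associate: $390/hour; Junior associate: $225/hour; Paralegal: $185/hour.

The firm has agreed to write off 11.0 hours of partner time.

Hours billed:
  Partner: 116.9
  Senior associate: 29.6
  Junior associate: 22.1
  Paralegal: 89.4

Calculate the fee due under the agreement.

$119,893.50

Partner: 116.9 × $820 = $95,858.00
Senior associate: 29.6 × $390 = $11,544.00
Junior associate: 22.1 × $225 = $4,972.50
Paralegal: 89.4 × $185 = $16,539.00
Subtotal: $128,913.50
Write-off: 11.0 × $820 = $9,020.00
Total: $128,913.50 − $9,020.00 = $119,893.50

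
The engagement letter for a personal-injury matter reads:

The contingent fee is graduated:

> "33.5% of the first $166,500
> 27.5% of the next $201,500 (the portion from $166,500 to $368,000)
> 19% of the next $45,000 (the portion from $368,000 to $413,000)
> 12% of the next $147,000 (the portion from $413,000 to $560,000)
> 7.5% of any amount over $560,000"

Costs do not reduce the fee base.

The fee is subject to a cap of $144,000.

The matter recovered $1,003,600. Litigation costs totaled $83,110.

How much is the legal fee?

$144,000.00

Fee base is the gross recovery, $1,003,600; costs are reimbursed separately.
First $166,500 at 33.5% = $55,777.50
Next $201,500 at 27.5% = $55,412.50
Next $45,000 at 19% = $8,550.00
Next $147,000 at 12% = $17,640.00
Remaining $443,600 at 7.5% = $33,270.00
Fee: $55,777.50 + $55,412.50 + $8,550.00 + $17,640.00 + $33,270.00 = $170,650.00
$170,650.00 exceeds the $144,000 cap, so the fee is capped at $144,000.00.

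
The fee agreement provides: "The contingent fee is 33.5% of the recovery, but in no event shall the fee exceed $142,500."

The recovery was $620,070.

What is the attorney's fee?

$142,500.00

33.5% of $620,070 = $207,723.45
That exceeds the $142,500 cap, so the fee is capped at $142,500.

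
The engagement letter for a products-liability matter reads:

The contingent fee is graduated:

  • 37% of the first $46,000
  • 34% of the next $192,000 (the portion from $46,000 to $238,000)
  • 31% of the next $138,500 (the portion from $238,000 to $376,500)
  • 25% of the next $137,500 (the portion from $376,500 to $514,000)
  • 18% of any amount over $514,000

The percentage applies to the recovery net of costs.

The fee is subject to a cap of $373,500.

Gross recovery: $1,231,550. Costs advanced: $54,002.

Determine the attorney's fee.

$279,048.64

Fee base (net of costs): $1,231,550 − $54,002 = $1,177,548
First $46,000 at 37% = $17,020.00
Next $192,000 at 34% = $65,280.00
Next $138,500 at 31% = $42,935.00
Next $137,500 at 25% = $34,375.00
Remaining $663,548 at 18% = $119,438.64
Fee: $17,020.00 + $65,280.00 + $42,935.00 + $34,375.00 + $119,438.64 = $279,048.64
$279,048.64 is under the $373,500 cap.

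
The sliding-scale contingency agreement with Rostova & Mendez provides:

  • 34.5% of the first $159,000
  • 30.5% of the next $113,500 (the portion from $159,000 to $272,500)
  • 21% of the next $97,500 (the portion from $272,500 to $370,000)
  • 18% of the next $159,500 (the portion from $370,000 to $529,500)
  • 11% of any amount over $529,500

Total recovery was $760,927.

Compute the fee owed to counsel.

First $159,000 at 34.5% = $54,855.00
Next $113,500 at 30.5% = $34,617.50
Next $97,500 at 21% = $20,475.00
Next $159,500 at 18% = $28,710.00
Remaining $231,427 at 11% = $25,456.97
Fee: $54,855.00 + $34,617.50 + $20,475.00 + $28,710.00 + $25,456.97 = $164,114.47

$164,114.47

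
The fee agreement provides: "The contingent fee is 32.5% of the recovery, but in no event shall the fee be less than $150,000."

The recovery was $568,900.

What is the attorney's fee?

32.5% of $568,900 = $184,892.50
That exceeds the $150,000 minimum.

$184,892.50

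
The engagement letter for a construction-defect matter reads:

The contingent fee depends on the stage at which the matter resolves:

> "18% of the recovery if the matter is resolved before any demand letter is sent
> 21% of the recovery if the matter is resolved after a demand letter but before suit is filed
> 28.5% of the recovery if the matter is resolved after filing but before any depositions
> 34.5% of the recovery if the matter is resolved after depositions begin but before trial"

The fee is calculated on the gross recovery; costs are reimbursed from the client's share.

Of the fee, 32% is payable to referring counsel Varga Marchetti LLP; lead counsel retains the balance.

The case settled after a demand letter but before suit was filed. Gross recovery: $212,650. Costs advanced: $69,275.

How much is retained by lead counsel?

$30,366.42

Fee base is the gross recovery, $212,650; costs are reimbursed separately.
The matter settled after a demand letter but before suit was filed, so the 21% rate applies.
$212,650 × 21% = $44,656.50
Referral share: 32% of $44,656.50 = $14,290.08; lead counsel retains $44,656.50 − $14,290.08 = $30,366.42.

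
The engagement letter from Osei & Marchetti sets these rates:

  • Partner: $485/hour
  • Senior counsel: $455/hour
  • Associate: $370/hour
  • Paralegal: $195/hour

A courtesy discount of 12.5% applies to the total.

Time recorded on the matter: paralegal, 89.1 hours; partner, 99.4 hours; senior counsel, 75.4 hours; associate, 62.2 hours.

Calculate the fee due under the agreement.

$107,541.44

Partner: 99.4 × $485 = $48,209.00
Senior counsel: 75.4 × $455 = $34,307.00
Associate: 62.2 × $370 = $23,014.00
Paralegal: 89.1 × $195 = $17,374.50
Subtotal: $122,904.50
Less 12.5% discount: −$15,363.06
Total: $122,904.50 − $15,363.06 = $107,541.44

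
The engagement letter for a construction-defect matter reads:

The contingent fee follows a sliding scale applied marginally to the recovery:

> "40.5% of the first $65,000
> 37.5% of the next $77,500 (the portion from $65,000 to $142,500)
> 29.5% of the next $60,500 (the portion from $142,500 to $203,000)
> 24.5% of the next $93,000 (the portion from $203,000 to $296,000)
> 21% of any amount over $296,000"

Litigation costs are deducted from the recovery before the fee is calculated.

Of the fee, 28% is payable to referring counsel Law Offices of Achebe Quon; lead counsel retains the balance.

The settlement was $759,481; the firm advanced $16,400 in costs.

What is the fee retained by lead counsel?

Fee base (net of costs): $759,481 − $16,400 = $743,081
First $65,000 at 40.5% = $26,325.00
Next $77,500 at 37.5% = $29,062.50
Next $60,500 at 29.5% = $17,847.50
Next $93,000 at 24.5% = $22,785.00
Remaining $447,081 at 21% = $93,887.01
Fee: $26,325.00 + $29,062.50 + $17,847.50 + $22,785.00 + $93,887.01 = $189,907.01
Referral share: 28% of $189,907.01 = $53,173.96; lead counsel retains $189,907.01 − $53,173.96 = $136,733.05.

$136,733.05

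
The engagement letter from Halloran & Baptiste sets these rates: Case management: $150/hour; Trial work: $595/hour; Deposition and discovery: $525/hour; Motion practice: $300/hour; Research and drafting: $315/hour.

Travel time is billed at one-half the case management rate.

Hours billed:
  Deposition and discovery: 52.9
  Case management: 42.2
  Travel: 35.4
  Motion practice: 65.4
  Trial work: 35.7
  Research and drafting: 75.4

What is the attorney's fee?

$101,370.00

Case management: 42.2 × $150 = $6,330.00
Trial work: 35.7 × $595 = $21,241.50
Deposition and discovery: 52.9 × $525 = $27,772.50
Motion practice: 65.4 × $300 = $19,620.00
Research and drafting: 75.4 × $315 = $23,751.00
Subtotal: $6,330.00 + $21,241.50 + $27,772.50 + $19,620.00 + $23,751.00 = $98,715.00
Travel: 35.4 × ($150 ÷ 2) = 35.4 × $75.00 = $2,655.00
Total: $98,715.00 + $2,655.00 = $101,370.00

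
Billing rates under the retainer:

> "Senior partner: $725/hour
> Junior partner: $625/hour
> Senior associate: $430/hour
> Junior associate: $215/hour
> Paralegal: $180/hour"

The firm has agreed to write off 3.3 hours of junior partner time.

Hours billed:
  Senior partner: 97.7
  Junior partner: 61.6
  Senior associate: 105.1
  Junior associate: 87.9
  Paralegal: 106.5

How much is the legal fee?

$190,531.50

Senior partner: 97.7 × $725 = $70,832.50
Junior partner: 61.6 × $625 = $38,500.00
Senior associate: 105.1 × $430 = $45,193.00
Junior associate: 87.9 × $215 = $18,898.50
Paralegal: 106.5 × $180 = $19,170.00
Subtotal: $192,594.00
Write-off: 3.3 × $625 = $2,062.50
Total: $192,594.00 − $2,062.50 = $190,531.50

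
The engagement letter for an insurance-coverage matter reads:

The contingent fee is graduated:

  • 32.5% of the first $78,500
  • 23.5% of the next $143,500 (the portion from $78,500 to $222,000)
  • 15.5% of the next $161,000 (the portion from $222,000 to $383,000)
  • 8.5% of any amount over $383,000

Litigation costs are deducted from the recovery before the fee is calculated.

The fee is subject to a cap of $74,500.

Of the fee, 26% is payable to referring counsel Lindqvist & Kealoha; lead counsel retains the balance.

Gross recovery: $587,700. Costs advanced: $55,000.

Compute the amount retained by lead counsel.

Fee base (net of costs): $587,700 − $55,000 = $532,700
First $78,500 at 32.5% = $25,512.50
Next $143,500 at 23.5% = $33,722.50
Next $161,000 at 15.5% = $24,955.00
Remaining $149,700 at 8.5% = $12,724.50
Fee: $25,512.50 + $33,722.50 + $24,955.00 + $12,724.50 = $96,914.50
$96,914.50 exceeds the $74,500 cap, so the fee is capped at $74,500.00.
Referral share: 26% of $74,500.00 = $19,370.00; lead counsel retains $74,500.00 − $19,370.00 = $55,130.00.

$55,130.00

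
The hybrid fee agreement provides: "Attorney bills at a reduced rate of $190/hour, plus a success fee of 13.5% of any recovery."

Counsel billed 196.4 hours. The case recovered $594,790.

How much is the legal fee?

$117,612.65

Hourly: 196.4 × $190 = $37,316.00
Success fee: 13.5% of $594,790 = $80,296.65
Total: $37,316.00 + $80,296.65 = $117,612.65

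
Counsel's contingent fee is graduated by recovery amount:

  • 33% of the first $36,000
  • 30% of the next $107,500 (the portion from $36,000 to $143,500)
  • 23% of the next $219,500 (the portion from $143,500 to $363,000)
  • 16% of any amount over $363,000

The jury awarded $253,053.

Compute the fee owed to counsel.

First $36,000 at 33% = $11,880.00
Next $107,500 at 30% = $32,250.00
Remaining $109,553 at 23% = $25,197.19
Fee: $11,880.00 + $32,250.00 + $25,197.19 = $69,327.19

$69,327.19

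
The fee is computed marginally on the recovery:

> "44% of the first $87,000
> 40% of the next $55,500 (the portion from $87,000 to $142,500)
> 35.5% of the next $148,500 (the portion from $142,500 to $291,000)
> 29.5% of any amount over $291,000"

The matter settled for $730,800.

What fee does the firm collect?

First $87,000 at 44% = $38,280.00
Next $55,500 at 40% = $22,200.00
Next $148,500 at 35.5% = $52,717.50
Remaining $439,800 at 29.5% = $129,741.00
Fee: $38,280.00 + $22,200.00 + $52,717.50 + $129,741.00 = $242,938.50

$242,938.50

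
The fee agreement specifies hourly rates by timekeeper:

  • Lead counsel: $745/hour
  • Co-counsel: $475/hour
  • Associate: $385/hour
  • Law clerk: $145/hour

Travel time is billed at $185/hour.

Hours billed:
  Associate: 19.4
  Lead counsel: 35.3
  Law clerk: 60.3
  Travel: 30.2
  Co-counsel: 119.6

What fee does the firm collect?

$104,908.00

Lead counsel: 35.3 × $745 = $26,298.50
Co-counsel: 119.6 × $475 = $56,810.00
Associate: 19.4 × $385 = $7,469.00
Law clerk: 60.3 × $145 = $8,743.50
Subtotal: $26,298.50 + $56,810.00 + $7,469.00 + $8,743.50 = $99,321.00
Travel: 30.2 × $185 = $5,587.00
Total: $99,321.00 + $5,587.00 = $104,908.00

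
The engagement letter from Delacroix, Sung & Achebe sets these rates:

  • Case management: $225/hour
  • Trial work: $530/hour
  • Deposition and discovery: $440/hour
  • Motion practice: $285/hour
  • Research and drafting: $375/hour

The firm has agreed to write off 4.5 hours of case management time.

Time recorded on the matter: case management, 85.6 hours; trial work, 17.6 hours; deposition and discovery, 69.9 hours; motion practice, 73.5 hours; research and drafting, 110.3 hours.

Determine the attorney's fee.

Case management: 85.6 × $225 = $19,260.00
Trial work: 17.6 × $530 = $9,328.00
Deposition and discovery: 69.9 × $440 = $30,756.00
Motion practice: 73.5 × $285 = $20,947.50
Research and drafting: 110.3 × $375 = $41,362.50
Subtotal: $121,654.00
Write-off: 4.5 × $225 = $1,012.50
Total: $121,654.00 − $1,012.50 = $120,641.50

$120,641.50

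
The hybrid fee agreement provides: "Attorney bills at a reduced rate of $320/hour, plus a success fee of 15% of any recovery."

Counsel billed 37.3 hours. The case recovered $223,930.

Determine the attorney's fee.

Hourly: 37.3 × $320 = $11,936.00
Success fee: 15% of $223,930 = $33,589.50
Total: $11,936.00 + $33,589.50 = $45,525.50

$45,525.50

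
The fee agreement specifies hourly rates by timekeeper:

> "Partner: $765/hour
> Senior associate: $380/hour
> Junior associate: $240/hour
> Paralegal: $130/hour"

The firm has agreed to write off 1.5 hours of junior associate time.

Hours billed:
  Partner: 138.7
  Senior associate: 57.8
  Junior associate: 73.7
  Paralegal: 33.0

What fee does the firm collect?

Partner: 138.7 × $765 = $106,105.50
Senior associate: 57.8 × $380 = $21,964.00
Junior associate: 73.7 × $240 = $17,688.00
Paralegal: 33.0 × $130 = $4,290.00
Subtotal: $150,047.50
Write-off: 1.5 × $240 = $360.00
Total: $150,047.50 − $360.00 = $149,687.50

$149,687.50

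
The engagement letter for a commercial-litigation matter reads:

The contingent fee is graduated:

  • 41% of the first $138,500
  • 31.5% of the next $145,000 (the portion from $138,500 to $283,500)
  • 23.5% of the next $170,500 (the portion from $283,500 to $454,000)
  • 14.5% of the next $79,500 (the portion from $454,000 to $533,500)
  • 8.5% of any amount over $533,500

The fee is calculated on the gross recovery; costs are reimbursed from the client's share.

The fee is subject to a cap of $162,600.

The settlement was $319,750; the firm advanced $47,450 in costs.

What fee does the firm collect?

$110,978.75

Fee base is the gross recovery, $319,750; costs are reimbursed separately.
First $138,500 at 41% = $56,785.00
Next $145,000 at 31.5% = $45,675.00
Remaining $36,250 at 23.5% = $8,518.75
Fee: $56,785.00 + $45,675.00 + $8,518.75 = $110,978.75
$110,978.75 is under the $162,600 cap.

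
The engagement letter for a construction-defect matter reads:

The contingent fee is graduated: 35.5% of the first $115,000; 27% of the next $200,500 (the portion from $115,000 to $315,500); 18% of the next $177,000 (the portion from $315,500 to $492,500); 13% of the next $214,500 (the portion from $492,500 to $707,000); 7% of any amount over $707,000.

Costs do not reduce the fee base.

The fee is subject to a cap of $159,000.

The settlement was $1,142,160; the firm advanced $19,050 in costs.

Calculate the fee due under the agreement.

Fee base is the gross recovery, $1,142,160; costs are reimbursed separately.
First $115,000 at 35.5% = $40,825.00
Next $200,500 at 27% = $54,135.00
Next $177,000 at 18% = $31,860.00
Next $214,500 at 13% = $27,885.00
Remaining $435,160 at 7% = $30,461.20
Fee: $40,825.00 + $54,135.00 + $31,860.00 + $27,885.00 + $30,461.20 = $185,166.20
$185,166.20 exceeds the $159,000 cap, so the fee is capped at $159,000.00.

$159,000.00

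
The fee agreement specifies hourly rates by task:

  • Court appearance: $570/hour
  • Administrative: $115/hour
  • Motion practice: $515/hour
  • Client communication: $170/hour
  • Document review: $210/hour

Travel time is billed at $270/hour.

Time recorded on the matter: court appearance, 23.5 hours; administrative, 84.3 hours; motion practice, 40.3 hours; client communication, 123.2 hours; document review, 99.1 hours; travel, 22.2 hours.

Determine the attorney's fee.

$91,593.00

Court appearance: 23.5 × $570 = $13,395.00
Administrative: 84.3 × $115 = $9,694.50
Motion practice: 40.3 × $515 = $20,754.50
Client communication: 123.2 × $170 = $20,944.00
Document review: 99.1 × $210 = $20,811.00
Subtotal: $13,395.00 + $9,694.50 + $20,754.50 + $20,944.00 + $20,811.00 = $85,599.00
Travel: 22.2 × $270 = $5,994.00
Total: $85,599.00 + $5,994.00 = $91,593.00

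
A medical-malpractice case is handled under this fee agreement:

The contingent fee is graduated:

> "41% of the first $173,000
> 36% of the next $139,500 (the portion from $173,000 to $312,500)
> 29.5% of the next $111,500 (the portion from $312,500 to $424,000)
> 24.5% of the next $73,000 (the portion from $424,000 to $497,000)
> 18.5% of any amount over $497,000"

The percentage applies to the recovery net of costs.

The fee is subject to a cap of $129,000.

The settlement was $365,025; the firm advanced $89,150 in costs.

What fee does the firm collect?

$107,965.00

Fee base (net of costs): $365,025 − $89,150 = $275,875
First $173,000 at 41% = $70,930.00
Remaining $102,875 at 36% = $37,035.00
Fee: $70,930.00 + $37,035.00 = $107,965.00
$107,965.00 is under the $129,000 cap.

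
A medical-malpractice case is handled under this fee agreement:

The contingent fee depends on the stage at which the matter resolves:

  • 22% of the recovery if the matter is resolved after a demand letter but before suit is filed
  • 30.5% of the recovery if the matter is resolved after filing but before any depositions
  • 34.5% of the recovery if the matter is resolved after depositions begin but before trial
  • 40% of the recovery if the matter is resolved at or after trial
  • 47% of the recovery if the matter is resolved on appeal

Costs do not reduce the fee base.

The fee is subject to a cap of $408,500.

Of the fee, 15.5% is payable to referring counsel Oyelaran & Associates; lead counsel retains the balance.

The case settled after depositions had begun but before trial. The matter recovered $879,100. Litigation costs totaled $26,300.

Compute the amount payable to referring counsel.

Fee base is the gross recovery, $879,100; costs are reimbursed separately.
The matter settled after depositions had begun but before trial, so the 34.5% rate applies.
$879,100 × 34.5% = $303,289.50
$303,289.50 is under the $408,500 cap.
Referral share: 15.5% of $303,289.50 = $47,009.87; lead counsel retains $303,289.50 − $47,009.87 = $256,279.63.

$47,009.87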